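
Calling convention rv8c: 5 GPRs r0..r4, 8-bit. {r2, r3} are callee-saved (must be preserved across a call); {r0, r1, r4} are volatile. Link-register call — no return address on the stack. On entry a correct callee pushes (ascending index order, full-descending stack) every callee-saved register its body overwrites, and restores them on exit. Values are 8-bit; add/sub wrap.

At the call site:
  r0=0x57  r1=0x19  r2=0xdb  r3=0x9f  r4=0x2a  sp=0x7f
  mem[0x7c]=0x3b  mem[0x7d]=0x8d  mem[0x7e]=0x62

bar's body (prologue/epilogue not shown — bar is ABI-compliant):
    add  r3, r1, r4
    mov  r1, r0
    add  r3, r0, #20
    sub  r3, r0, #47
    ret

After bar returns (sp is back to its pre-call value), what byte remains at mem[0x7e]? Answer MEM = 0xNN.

prologue: push r3 → mem[0x7e]=0x9f, sp=0x7e
body[0] add  r3, r1, r4 → r3=0x43
body[1] mov  r1, r0 → r1=0x57
body[2] add  r3, r0, #20 → r3=0x6b
body[3] sub  r3, r0, #47 → r3=0x28
epilogue: pop r3=0x9f, sp=0x7f
prologue pushed ['r3'] at ['0x7e']

MEM = 0x9f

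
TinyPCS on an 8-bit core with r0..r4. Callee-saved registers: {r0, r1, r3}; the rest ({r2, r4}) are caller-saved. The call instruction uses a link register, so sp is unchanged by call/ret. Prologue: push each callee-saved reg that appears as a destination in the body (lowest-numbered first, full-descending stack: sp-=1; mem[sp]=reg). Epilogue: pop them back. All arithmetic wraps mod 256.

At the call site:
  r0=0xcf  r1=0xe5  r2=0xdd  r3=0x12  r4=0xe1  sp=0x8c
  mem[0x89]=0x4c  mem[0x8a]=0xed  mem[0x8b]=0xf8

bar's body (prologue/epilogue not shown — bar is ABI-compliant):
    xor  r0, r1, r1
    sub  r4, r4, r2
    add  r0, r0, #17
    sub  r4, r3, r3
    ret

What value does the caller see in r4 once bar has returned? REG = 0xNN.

REG = 0x00

prologue: push r0 → mem[0x8b]=0xcf, sp=0x8b
body[0] xor  r0, r1, r1 → r0=0x00
body[1] sub  r4, r4, r2 → r4=0x04
body[2] add  r0, r0, #17 → r0=0x11
body[3] sub  r4, r3, r3 → r4=0x00
epilogue: pop r0=0xcf, sp=0x8c
r4 is caller-saved → body value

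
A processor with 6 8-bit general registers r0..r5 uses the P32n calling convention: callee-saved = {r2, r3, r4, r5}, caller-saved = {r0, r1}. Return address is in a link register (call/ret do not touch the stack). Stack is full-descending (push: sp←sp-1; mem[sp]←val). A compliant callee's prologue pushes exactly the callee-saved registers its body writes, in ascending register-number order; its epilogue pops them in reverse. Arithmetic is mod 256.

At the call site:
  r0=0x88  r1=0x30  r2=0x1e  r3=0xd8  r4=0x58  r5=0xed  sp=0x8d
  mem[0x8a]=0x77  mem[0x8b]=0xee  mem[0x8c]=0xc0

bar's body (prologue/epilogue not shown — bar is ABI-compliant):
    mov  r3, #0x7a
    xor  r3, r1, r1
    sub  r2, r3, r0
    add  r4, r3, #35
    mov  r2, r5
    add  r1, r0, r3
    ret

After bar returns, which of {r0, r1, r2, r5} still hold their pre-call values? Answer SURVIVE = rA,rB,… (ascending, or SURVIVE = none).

prologue: push r2 → mem[0x8c]=0x1e, sp=0x8c
prologue: push r3 → mem[0x8b]=0xd8, sp=0x8b
prologue: push r4 → mem[0x8a]=0x58, sp=0x8a
body[0] mov  r3, #0x7a → r3=0x7a
body[1] xor  r3, r1, r1 → r3=0x00
body[2] sub  r2, r3, r0 → r2=0x78
body[3] add  r4, r3, #35 → r4=0x23
body[4] mov  r2, r5 → r2=0xed
body[5] add  r1, r0, r3 → r1=0x88
epilogue: pop r4=0x58, sp=0x8b
epilogue: pop r3=0xd8, sp=0x8c
epilogue: pop r2=0x1e, sp=0x8d
r0: caller-saved, written=False
r1: caller-saved, written=True
r2: callee-saved, written=True
r5: callee-saved, written=False

SURVIVE = r0,r2,r5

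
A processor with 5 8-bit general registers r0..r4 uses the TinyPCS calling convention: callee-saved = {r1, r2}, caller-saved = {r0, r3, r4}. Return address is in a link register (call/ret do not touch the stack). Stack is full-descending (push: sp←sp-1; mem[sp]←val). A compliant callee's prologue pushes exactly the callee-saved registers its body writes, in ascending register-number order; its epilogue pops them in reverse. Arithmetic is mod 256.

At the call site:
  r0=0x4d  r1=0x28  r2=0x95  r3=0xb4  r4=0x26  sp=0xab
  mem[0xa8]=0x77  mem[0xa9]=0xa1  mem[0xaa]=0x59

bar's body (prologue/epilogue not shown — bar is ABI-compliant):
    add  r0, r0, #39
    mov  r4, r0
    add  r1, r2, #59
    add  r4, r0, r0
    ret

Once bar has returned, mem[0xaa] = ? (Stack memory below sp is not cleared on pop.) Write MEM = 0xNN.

prologue: push r1 → mem[0xaa]=0x28, sp=0xaa
body[0] add  r0, r0, #39 → r0=0x74
body[1] mov  r4, r0 → r4=0x74
body[2] add  r1, r2, #59 → r1=0xd0
body[3] add  r4, r0, r0 → r4=0xe8
epilogue: pop r1=0x28, sp=0xab
prologue pushed ['r1'] at ['0xaa']

MEM = 0x28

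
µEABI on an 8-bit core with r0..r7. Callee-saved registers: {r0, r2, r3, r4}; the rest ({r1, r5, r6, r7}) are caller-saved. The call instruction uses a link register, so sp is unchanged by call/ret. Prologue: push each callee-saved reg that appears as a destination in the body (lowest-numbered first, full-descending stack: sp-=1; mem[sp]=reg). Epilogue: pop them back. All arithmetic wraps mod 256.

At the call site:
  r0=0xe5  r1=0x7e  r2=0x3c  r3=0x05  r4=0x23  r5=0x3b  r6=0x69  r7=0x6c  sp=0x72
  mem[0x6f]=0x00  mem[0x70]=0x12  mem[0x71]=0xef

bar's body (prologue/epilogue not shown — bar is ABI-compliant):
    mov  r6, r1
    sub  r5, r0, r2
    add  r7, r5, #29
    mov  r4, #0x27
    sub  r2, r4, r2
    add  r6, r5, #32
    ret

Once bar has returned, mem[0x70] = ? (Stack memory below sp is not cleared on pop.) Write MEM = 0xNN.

MEM = 0x23

prologue: push r2 → mem[0x71]=0x3c, sp=0x71
prologue: push r4 → mem[0x70]=0x23, sp=0x70
body[0] mov  r6, r1 → r6=0x7e
body[1] sub  r5, r0, r2 → r5=0xa9
body[2] add  r7, r5, #29 → r7=0xc6
body[3] mov  r4, #0x27 → r4=0x27
body[4] sub  r2, r4, r2 → r2=0xeb
body[5] add  r6, r5, #32 → r6=0xc9
epilogue: pop r4=0x23, sp=0x71
epilogue: pop r2=0x3c, sp=0x72
prologue pushed ['r2', 'r4'] at ['0x71', '0x70']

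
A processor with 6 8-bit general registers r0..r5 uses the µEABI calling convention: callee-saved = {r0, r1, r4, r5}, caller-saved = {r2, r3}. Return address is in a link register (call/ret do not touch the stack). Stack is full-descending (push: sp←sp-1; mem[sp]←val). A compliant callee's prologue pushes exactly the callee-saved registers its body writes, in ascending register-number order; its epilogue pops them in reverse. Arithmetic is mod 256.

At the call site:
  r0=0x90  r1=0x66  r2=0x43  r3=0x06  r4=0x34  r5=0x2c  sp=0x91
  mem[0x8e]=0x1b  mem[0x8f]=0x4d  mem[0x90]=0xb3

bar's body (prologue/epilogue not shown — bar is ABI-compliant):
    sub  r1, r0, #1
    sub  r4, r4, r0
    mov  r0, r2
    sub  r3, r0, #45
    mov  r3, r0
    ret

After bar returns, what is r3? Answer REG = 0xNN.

prologue: push r0 -> mem[0x90]=0x90, sp=0x90
prologue: push r1 -> mem[0x8f]=0x66, sp=0x8f
prologue: push r4 -> mem[0x8e]=0x34, sp=0x8e
body[0] sub  r1, r0, #1 -> r1=0x8f
body[1] sub  r4, r4, r0 -> r4=0xa4
body[2] mov  r0, r2 -> r0=0x43
body[3] sub  r3, r0, #45 -> r3=0x16
body[4] mov  r3, r0 -> r3=0x43
epilogue: pop r4=0x34, sp=0x8f
epilogue: pop r1=0x66, sp=0x90
epilogue: pop r0=0x90, sp=0x91
r3 is caller-saved -> body value

REG = 0x43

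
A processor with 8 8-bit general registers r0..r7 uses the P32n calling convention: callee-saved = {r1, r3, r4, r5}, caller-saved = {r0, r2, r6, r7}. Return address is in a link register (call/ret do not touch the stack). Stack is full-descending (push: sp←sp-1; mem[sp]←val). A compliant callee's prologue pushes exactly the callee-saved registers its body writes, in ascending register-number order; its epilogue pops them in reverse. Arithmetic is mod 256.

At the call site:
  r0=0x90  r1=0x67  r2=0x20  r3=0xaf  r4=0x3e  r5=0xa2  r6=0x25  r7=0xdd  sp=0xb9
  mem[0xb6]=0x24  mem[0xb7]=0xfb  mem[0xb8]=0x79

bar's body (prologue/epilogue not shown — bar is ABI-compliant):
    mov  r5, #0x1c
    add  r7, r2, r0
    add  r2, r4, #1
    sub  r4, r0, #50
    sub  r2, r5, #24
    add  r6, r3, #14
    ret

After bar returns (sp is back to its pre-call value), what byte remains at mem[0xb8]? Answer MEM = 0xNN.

prologue: push r4 → mem[0xb8]=0x3e, sp=0xb8
prologue: push r5 → mem[0xb7]=0xa2, sp=0xb7
body[0] mov  r5, #0x1c → r5=0x1c
body[1] add  r7, r2, r0 → r7=0xb0
body[2] add  r2, r4, #1 → r2=0x3f
body[3] sub  r4, r0, #50 → r4=0x5e
body[4] sub  r2, r5, #24 → r2=0x04
body[5] add  r6, r3, #14 → r6=0xbd
epilogue: pop r5=0xa2, sp=0xb8
epilogue: pop r4=0x3e, sp=0xb9
prologue pushed ['r4', 'r5'] at ['0xb8', '0xb7']

MEM = 0x3e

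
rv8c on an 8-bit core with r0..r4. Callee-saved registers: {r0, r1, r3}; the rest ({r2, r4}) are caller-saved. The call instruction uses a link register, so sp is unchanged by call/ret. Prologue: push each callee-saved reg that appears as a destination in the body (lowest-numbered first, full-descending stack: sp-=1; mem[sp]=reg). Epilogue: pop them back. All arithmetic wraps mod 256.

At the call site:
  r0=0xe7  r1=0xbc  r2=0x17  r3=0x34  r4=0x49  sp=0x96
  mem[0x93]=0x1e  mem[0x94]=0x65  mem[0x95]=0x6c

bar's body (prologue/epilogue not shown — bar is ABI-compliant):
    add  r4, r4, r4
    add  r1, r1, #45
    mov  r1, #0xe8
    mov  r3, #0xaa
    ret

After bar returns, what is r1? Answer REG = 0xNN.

prologue: push r1 → mem[0x95]=0xbc, sp=0x95
prologue: push r3 → mem[0x94]=0x34, sp=0x94
body[0] add  r4, r4, r4 → r4=0x92
body[1] add  r1, r1, #45 → r1=0xe9
body[2] mov  r1, #0xe8 → r1=0xe8
body[3] mov  r3, #0xaa → r3=0xaa
epilogue: pop r3=0x34, sp=0x95
epilogue: pop r1=0xbc, sp=0x96
r1 is callee-saved → restored

REG = 0xbc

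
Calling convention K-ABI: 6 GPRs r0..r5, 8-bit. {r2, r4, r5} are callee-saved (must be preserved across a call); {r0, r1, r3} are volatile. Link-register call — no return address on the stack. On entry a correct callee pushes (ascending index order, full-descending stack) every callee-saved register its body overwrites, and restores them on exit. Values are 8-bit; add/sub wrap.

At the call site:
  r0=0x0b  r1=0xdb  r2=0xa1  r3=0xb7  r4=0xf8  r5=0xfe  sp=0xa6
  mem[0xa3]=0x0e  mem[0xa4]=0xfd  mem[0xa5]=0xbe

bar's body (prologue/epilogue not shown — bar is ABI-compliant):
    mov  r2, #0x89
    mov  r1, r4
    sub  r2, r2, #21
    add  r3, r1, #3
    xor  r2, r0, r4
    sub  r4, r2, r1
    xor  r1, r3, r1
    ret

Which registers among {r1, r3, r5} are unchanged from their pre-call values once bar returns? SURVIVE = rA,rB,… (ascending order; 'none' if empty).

SURVIVE = r5

prologue: push r2 → mem[0xa5]=0xa1, sp=0xa5
prologue: push r4 → mem[0xa4]=0xf8, sp=0xa4
body[0] mov  r2, #0x89 → r2=0x89
body[1] mov  r1, r4 → r1=0xf8
body[2] sub  r2, r2, #21 → r2=0x74
body[3] add  r3, r1, #3 → r3=0xfb
body[4] xor  r2, r0, r4 → r2=0xf3
body[5] sub  r4, r2, r1 → r4=0xfb
body[6] xor  r1, r3, r1 → r1=0x03
epilogue: pop r4=0xf8, sp=0xa5
epilogue: pop r2=0xa1, sp=0xa6
r1: caller-saved, written=True
r3: caller-saved, written=True
r5: callee-saved, written=False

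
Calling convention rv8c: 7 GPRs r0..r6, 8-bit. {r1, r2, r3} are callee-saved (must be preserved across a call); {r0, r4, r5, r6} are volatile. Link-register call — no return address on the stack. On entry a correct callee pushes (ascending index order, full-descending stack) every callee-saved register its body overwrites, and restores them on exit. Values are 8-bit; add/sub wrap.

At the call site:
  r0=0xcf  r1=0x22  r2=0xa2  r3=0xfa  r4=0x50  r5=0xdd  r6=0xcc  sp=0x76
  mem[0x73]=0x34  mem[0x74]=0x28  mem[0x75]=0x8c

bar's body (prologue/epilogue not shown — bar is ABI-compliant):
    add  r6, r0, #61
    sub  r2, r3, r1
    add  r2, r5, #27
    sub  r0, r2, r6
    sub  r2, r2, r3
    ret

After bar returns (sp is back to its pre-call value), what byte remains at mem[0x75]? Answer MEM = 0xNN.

MEM = 0xa2

prologue: push r2 -> mem[0x75]=0xa2, sp=0x75
body[0] add  r6, r0, #61 -> r6=0x0c
body[1] sub  r2, r3, r1 -> r2=0xd8
body[2] add  r2, r5, #27 -> r2=0xf8
body[3] sub  r0, r2, r6 -> r0=0xec
body[4] sub  r2, r2, r3 -> r2=0xfe
epilogue: pop r2=0xa2, sp=0x76
prologue pushed ['r2'] at ['0x75']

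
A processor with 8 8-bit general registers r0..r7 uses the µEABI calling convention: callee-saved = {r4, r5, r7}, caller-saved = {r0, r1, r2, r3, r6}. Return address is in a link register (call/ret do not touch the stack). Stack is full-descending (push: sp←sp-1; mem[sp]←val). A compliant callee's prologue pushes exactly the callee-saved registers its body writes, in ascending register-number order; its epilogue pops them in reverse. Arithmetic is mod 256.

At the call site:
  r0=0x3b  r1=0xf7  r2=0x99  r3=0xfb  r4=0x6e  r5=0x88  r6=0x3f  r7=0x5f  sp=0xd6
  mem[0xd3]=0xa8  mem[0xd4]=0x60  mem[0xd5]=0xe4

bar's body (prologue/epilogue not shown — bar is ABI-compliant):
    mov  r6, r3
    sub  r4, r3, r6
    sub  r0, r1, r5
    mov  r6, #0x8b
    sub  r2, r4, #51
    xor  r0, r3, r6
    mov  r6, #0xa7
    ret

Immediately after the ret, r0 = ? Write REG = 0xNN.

REG = 0x70

prologue: push r4 → mem[0xd5]=0x6e, sp=0xd5
body[0] mov  r6, r3 → r6=0xfb
body[1] sub  r4, r3, r6 → r4=0x00
body[2] sub  r0, r1, r5 → r0=0x6f
body[3] mov  r6, #0x8b → r6=0x8b
body[4] sub  r2, r4, #51 → r2=0xcd
body[5] xor  r0, r3, r6 → r0=0x70
body[6] mov  r6, #0xa7 → r6=0xa7
epilogue: pop r4=0x6e, sp=0xd6
r0 is caller-saved → body value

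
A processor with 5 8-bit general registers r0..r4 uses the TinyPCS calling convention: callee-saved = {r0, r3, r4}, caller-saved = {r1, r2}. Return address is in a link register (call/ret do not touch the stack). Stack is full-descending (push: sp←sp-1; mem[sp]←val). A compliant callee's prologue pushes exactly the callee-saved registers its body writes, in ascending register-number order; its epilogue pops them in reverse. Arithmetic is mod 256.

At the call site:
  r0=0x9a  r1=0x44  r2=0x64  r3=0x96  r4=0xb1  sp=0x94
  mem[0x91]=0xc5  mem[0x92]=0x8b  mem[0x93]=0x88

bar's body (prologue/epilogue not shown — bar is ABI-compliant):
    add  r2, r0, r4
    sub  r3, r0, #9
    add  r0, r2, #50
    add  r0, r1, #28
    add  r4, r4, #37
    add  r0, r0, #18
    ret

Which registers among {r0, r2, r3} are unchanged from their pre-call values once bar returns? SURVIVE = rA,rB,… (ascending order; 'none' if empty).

SURVIVE = r0,r3

prologue: push r0 -> mem[0x93]=0x9a, sp=0x93
prologue: push r3 -> mem[0x92]=0x96, sp=0x92
prologue: push r4 -> mem[0x91]=0xb1, sp=0x91
body[0] add  r2, r0, r4 -> r2=0x4b
body[1] sub  r3, r0, #9 -> r3=0x91
body[2] add  r0, r2, #50 -> r0=0x7d
body[3] add  r0, r1, #28 -> r0=0x60
body[4] add  r4, r4, #37 -> r4=0xd6
body[5] add  r0, r0, #18 -> r0=0x72
epilogue: pop r4=0xb1, sp=0x92
epilogue: pop r3=0x96, sp=0x93
epilogue: pop r0=0x9a, sp=0x94
r0: callee-saved, written=True
r2: caller-saved, written=True
r3: callee-saved, written=True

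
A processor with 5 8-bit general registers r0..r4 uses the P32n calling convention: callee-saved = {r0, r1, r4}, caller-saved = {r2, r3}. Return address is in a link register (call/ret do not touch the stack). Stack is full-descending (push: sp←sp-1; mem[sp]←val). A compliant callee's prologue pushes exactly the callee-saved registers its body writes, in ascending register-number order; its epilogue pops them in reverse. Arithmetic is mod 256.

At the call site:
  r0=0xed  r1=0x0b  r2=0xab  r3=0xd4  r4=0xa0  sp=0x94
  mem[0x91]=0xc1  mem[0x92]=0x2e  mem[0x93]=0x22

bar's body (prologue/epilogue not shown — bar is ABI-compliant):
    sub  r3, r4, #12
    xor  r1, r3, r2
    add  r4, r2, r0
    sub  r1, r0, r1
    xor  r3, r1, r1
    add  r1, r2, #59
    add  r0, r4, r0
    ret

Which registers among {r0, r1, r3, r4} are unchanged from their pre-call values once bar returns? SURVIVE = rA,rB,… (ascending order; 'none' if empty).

SURVIVE = r0,r1,r4

prologue: push r0 -> mem[0x93]=0xed, sp=0x93
prologue: push r1 -> mem[0x92]=0x0b, sp=0x92
prologue: push r4 -> mem[0x91]=0xa0, sp=0x91
body[0] sub  r3, r4, #12 -> r3=0x94
body[1] xor  r1, r3, r2 -> r1=0x3f
body[2] add  r4, r2, r0 -> r4=0x98
body[3] sub  r1, r0, r1 -> r1=0xae
body[4] xor  r3, r1, r1 -> r3=0x00
body[5] add  r1, r2, #59 -> r1=0xe6
body[6] add  r0, r4, r0 -> r0=0x85
epilogue: pop r4=0xa0, sp=0x92
epilogue: pop r1=0x0b, sp=0x93
epilogue: pop r0=0xed, sp=0x94
r0: callee-saved, written=True
r1: callee-saved, written=True
r3: caller-saved, written=True
r4: callee-saved, written=True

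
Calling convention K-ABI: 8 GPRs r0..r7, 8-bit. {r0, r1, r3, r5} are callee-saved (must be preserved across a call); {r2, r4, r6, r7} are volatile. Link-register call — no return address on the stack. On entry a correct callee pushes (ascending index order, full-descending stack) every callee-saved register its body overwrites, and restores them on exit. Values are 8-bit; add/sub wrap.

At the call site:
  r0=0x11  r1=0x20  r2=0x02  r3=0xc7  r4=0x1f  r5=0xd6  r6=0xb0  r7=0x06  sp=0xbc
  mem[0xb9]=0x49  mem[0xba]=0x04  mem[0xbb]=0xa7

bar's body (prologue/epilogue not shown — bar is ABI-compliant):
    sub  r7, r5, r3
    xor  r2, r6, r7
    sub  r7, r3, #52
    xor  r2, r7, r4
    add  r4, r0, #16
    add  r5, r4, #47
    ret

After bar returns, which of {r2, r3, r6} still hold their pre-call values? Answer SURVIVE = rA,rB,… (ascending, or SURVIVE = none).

prologue: push r5 → mem[0xbb]=0xd6, sp=0xbb
body[0] sub  r7, r5, r3 → r7=0x0f
body[1] xor  r2, r6, r7 → r2=0xbf
body[2] sub  r7, r3, #52 → r7=0x93
body[3] xor  r2, r7, r4 → r2=0x8c
body[4] add  r4, r0, #16 → r4=0x21
body[5] add  r5, r4, #47 → r5=0x50
epilogue: pop r5=0xd6, sp=0xbc
r2: caller-saved, written=True
r3: callee-saved, written=False
r6: caller-saved, written=False

SURVIVE = r3,r6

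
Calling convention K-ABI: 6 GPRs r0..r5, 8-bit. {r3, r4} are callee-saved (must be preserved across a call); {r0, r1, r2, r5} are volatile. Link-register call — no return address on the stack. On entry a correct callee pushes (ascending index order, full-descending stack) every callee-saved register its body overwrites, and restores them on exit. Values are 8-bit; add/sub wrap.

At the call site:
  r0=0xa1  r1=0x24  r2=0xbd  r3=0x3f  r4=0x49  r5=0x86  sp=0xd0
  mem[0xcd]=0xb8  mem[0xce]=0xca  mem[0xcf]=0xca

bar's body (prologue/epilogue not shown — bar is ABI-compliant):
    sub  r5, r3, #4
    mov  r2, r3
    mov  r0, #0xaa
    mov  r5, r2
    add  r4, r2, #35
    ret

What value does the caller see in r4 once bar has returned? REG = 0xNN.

REG = 0x49

prologue: push r4 → mem[0xcf]=0x49, sp=0xcf
body[0] sub  r5, r3, #4 → r5=0x3b
body[1] mov  r2, r3 → r2=0x3f
body[2] mov  r0, #0xaa → r0=0xaa
body[3] mov  r5, r2 → r5=0x3f
body[4] add  r4, r2, #35 → r4=0x62
epilogue: pop r4=0x49, sp=0xd0
r4 is callee-saved → restored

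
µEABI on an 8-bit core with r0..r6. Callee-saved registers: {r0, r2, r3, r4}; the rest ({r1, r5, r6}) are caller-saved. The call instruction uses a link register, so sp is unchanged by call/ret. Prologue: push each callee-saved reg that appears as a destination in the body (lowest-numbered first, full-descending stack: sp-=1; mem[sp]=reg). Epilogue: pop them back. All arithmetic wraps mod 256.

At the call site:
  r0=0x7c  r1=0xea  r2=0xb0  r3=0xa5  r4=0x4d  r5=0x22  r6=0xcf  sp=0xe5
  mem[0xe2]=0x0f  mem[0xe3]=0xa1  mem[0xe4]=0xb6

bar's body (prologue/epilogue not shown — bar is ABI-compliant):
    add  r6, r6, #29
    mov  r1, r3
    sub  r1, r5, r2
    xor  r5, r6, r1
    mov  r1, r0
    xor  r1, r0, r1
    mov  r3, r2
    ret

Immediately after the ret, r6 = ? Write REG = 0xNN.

prologue: push r3 → mem[0xe4]=0xa5, sp=0xe4
body[0] add  r6, r6, #29 → r6=0xec
body[1] mov  r1, r3 → r1=0xa5
body[2] sub  r1, r5, r2 → r1=0x72
body[3] xor  r5, r6, r1 → r5=0x9e
body[4] mov  r1, r0 → r1=0x7c
body[5] xor  r1, r0, r1 → r1=0x00
body[6] mov  r3, r2 → r3=0xb0
epilogue: pop r3=0xa5, sp=0xe5
r6 is caller-saved → body value

REG = 0xec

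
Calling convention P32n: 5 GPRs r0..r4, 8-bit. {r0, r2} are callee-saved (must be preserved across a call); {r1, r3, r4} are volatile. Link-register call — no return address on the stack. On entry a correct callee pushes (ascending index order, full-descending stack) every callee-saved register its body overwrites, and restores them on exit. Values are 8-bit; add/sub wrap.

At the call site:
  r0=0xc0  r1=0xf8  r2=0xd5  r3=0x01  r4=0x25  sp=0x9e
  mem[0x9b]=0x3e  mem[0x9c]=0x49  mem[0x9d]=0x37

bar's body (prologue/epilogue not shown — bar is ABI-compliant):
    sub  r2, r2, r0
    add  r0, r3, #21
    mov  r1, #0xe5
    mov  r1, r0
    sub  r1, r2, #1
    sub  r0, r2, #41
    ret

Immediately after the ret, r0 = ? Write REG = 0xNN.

prologue: push r0 → mem[0x9d]=0xc0, sp=0x9d
prologue: push r2 → mem[0x9c]=0xd5, sp=0x9c
body[0] sub  r2, r2, r0 → r2=0x15
body[1] add  r0, r3, #21 → r0=0x16
body[2] mov  r1, #0xe5 → r1=0xe5
body[3] mov  r1, r0 → r1=0x16
body[4] sub  r1, r2, #1 → r1=0x14
body[5] sub  r0, r2, #41 → r0=0xec
epilogue: pop r2=0xd5, sp=0x9d
epilogue: pop r0=0xc0, sp=0x9e
r0 is callee-saved → restored

REG = 0xc0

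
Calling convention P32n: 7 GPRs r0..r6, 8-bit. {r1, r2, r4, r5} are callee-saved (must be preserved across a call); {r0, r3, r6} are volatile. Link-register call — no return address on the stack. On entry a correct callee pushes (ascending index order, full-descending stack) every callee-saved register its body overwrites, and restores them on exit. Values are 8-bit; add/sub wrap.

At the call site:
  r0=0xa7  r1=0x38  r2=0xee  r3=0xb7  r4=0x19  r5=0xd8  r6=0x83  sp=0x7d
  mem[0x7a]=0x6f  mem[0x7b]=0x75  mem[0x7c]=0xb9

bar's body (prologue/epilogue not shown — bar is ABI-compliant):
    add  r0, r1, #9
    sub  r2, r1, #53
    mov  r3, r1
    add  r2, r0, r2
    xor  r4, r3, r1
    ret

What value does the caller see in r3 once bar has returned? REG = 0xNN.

REG = 0x38

prologue: push r2 -> mem[0x7c]=0xee, sp=0x7c
prologue: push r4 -> mem[0x7b]=0x19, sp=0x7b
body[0] add  r0, r1, #9 -> r0=0x41
body[1] sub  r2, r1, #53 -> r2=0x03
body[2] mov  r3, r1 -> r3=0x38
body[3] add  r2, r0, r2 -> r2=0x44
body[4] xor  r4, r3, r1 -> r4=0x00
epilogue: pop r4=0x19, sp=0x7c
epilogue: pop r2=0xee, sp=0x7d
r3 is caller-saved -> body value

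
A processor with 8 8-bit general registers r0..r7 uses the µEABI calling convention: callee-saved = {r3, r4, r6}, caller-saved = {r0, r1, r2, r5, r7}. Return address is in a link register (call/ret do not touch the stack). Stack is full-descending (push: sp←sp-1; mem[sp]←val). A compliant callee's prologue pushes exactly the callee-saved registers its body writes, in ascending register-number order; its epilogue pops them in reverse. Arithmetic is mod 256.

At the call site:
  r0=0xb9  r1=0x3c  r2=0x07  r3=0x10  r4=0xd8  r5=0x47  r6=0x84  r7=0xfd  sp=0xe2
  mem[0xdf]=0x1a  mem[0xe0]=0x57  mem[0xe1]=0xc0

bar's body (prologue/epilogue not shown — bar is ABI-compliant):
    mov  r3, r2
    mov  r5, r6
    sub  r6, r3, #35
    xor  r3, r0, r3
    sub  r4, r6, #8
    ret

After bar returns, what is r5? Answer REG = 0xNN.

REG = 0x84

prologue: push r3 → mem[0xe1]=0x10, sp=0xe1
prologue: push r4 → mem[0xe0]=0xd8, sp=0xe0
prologue: push r6 → mem[0xdf]=0x84, sp=0xdf
body[0] mov  r3, r2 → r3=0x07
body[1] mov  r5, r6 → r5=0x84
body[2] sub  r6, r3, #35 → r6=0xe4
body[3] xor  r3, r0, r3 → r3=0xbe
body[4] sub  r4, r6, #8 → r4=0xdc
epilogue: pop r6=0x84, sp=0xe0
epilogue: pop r4=0xd8, sp=0xe1
epilogue: pop r3=0x10, sp=0xe2
r5 is caller-saved → body value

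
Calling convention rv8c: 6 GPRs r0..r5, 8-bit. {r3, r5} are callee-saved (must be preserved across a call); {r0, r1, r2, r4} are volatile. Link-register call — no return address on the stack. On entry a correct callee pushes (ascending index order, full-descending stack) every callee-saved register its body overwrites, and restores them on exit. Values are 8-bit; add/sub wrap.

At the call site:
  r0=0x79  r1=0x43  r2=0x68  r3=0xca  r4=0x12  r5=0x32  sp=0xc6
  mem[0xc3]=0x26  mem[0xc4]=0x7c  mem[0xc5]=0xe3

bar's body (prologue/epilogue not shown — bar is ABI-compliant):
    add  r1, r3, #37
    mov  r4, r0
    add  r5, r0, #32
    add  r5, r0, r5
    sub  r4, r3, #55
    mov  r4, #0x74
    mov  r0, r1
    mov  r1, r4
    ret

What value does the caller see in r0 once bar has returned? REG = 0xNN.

REG = 0xef

prologue: push r5 -> mem[0xc5]=0x32, sp=0xc5
body[0] add  r1, r3, #37 -> r1=0xef
body[1] mov  r4, r0 -> r4=0x79
body[2] add  r5, r0, #32 -> r5=0x99
body[3] add  r5, r0, r5 -> r5=0x12
body[4] sub  r4, r3, #55 -> r4=0x93
body[5] mov  r4, #0x74 -> r4=0x74
body[6] mov  r0, r1 -> r0=0xef
body[7] mov  r1, r4 -> r1=0x74
epilogue: pop r5=0x32, sp=0xc6
r0 is caller-saved -> body value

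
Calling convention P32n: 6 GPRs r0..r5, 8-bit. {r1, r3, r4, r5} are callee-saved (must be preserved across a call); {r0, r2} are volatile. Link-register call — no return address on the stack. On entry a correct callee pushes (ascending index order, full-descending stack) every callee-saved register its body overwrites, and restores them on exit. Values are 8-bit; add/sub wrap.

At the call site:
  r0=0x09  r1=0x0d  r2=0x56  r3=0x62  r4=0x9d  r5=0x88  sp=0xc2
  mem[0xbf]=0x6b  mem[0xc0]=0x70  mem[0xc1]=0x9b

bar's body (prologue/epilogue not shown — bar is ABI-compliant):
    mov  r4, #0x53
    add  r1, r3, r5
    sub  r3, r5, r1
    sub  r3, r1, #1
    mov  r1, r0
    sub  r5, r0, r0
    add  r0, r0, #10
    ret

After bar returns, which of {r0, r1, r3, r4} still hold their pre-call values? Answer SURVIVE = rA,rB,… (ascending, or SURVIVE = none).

prologue: push r1 → mem[0xc1]=0x0d, sp=0xc1
prologue: push r3 → mem[0xc0]=0x62, sp=0xc0
prologue: push r4 → mem[0xbf]=0x9d, sp=0xbf
prologue: push r5 → mem[0xbe]=0x88, sp=0xbe
body[0] mov  r4, #0x53 → r4=0x53
body[1] add  r1, r3, r5 → r1=0xea
body[2] sub  r3, r5, r1 → r3=0x9e
body[3] sub  r3, r1, #1 → r3=0xe9
body[4] mov  r1, r0 → r1=0x09
body[5] sub  r5, r0, r0 → r5=0x00
body[6] add  r0, r0, #10 → r0=0x13
epilogue: pop r5=0x88, sp=0xbf
epilogue: pop r4=0x9d, sp=0xc0
epilogue: pop r3=0x62, sp=0xc1
epilogue: pop r1=0x0d, sp=0xc2
r0: caller-saved, written=True
r1: callee-saved, written=True
r3: callee-saved, written=True
r4: callee-saved, written=True

SURVIVE = r1,r3,r4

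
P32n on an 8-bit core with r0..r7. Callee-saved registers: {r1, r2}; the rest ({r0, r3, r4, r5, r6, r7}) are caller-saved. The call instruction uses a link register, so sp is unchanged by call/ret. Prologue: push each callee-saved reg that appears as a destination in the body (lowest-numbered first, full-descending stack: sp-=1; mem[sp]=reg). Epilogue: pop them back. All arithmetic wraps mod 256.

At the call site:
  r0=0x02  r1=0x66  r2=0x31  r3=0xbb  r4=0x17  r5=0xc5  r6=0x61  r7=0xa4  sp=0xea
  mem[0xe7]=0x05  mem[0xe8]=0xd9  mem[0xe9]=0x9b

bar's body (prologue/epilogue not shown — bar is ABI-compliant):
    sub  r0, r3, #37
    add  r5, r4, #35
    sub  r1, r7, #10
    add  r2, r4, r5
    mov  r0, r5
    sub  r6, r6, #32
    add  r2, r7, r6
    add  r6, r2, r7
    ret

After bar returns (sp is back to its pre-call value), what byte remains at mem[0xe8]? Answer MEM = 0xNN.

prologue: push r1 -> mem[0xe9]=0x66, sp=0xe9
prologue: push r2 -> mem[0xe8]=0x31, sp=0xe8
body[0] sub  r0, r3, #37 -> r0=0x96
body[1] add  r5, r4, #35 -> r5=0x3a
body[2] sub  r1, r7, #10 -> r1=0x9a
body[3] add  r2, r4, r5 -> r2=0x51
body[4] mov  r0, r5 -> r0=0x3a
body[5] sub  r6, r6, #32 -> r6=0x41
body[6] add  r2, r7, r6 -> r2=0xe5
body[7] add  r6, r2, r7 -> r6=0x89
epilogue: pop r2=0x31, sp=0xe9
epilogue: pop r1=0x66, sp=0xea
prologue pushed ['r1', 'r2'] at ['0xe9', '0xe8']

MEM = 0x31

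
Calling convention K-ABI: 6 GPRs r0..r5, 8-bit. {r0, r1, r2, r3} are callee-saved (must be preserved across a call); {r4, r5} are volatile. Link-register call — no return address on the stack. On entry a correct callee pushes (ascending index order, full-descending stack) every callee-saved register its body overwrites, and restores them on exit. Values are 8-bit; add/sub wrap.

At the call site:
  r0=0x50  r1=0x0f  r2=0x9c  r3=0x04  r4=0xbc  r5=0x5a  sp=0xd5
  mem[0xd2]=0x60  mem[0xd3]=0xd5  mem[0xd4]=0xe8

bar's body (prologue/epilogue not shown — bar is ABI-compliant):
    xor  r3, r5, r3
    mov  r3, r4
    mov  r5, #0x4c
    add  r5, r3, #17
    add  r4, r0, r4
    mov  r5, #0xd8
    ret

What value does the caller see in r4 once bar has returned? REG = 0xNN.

REG = 0x0c

prologue: push r3 → mem[0xd4]=0x04, sp=0xd4
body[0] xor  r3, r5, r3 → r3=0x5e
body[1] mov  r3, r4 → r3=0xbc
body[2] mov  r5, #0x4c → r5=0x4c
body[3] add  r5, r3, #17 → r5=0xcd
body[4] add  r4, r0, r4 → r4=0x0c
body[5] mov  r5, #0xd8 → r5=0xd8
epilogue: pop r3=0x04, sp=0xd5
r4 is caller-saved → body value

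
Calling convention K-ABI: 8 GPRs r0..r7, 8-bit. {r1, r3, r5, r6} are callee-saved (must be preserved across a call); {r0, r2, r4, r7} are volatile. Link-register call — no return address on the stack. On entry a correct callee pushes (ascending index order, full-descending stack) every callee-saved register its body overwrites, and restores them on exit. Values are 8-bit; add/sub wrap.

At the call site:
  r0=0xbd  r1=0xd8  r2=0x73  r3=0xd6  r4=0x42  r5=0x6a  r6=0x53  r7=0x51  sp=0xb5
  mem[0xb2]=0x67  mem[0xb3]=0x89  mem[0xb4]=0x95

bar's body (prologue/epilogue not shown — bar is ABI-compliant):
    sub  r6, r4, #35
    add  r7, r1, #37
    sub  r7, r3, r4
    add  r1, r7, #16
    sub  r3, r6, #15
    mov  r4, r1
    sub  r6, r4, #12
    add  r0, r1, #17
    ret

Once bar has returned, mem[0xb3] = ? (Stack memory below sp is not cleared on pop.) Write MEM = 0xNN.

prologue: push r1 → mem[0xb4]=0xd8, sp=0xb4
prologue: push r3 → mem[0xb3]=0xd6, sp=0xb3
prologue: push r6 → mem[0xb2]=0x53, sp=0xb2
body[0] sub  r6, r4, #35 → r6=0x1f
body[1] add  r7, r1, #37 → r7=0xfd
body[2] sub  r7, r3, r4 → r7=0x94
body[3] add  r1, r7, #16 → r1=0xa4
body[4] sub  r3, r6, #15 → r3=0x10
body[5] mov  r4, r1 → r4=0xa4
body[6] sub  r6, r4, #12 → r6=0x98
body[7] add  r0, r1, #17 → r0=0xb5
epilogue: pop r6=0x53, sp=0xb3
epilogue: pop r3=0xd6, sp=0xb4
epilogue: pop r1=0xd8, sp=0xb5
prologue pushed ['r1', 'r3', 'r6'] at ['0xb4', '0xb3', '0xb2']

MEM = 0xd6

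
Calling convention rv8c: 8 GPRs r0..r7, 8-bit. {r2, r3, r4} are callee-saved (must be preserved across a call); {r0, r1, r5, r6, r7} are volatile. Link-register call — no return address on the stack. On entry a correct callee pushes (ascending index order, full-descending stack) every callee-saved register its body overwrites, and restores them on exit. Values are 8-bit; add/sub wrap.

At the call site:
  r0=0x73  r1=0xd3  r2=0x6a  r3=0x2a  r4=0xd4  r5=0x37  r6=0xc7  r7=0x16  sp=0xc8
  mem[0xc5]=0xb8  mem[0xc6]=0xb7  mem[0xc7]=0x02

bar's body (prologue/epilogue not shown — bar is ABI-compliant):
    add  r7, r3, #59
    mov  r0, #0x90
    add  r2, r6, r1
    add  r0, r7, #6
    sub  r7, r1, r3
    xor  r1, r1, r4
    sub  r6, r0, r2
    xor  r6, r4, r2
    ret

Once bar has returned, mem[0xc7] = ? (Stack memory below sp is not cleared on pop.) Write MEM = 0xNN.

MEM = 0x6a

prologue: push r2 -> mem[0xc7]=0x6a, sp=0xc7
body[0] add  r7, r3, #59 -> r7=0x65
body[1] mov  r0, #0x90 -> r0=0x90
body[2] add  r2, r6, r1 -> r2=0x9a
body[3] add  r0, r7, #6 -> r0=0x6b
body[4] sub  r7, r1, r3 -> r7=0xa9
body[5] xor  r1, r1, r4 -> r1=0x07
body[6] sub  r6, r0, r2 -> r6=0xd1
body[7] xor  r6, r4, r2 -> r6=0x4e
epilogue: pop r2=0x6a, sp=0xc8
prologue pushed ['r2'] at ['0xc7']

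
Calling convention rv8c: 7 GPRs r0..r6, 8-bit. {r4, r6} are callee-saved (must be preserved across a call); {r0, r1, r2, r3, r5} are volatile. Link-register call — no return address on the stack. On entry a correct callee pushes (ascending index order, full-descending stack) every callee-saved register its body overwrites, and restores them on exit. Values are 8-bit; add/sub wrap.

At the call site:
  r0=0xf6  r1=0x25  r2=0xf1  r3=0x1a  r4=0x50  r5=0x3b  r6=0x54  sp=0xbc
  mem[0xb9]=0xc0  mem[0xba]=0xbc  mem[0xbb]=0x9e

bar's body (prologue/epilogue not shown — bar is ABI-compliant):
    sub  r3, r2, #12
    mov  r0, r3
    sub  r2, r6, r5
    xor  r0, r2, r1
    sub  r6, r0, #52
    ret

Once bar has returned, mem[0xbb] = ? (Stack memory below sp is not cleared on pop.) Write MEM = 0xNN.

prologue: push r6 -> mem[0xbb]=0x54, sp=0xbb
body[0] sub  r3, r2, #12 -> r3=0xe5
body[1] mov  r0, r3 -> r0=0xe5
body[2] sub  r2, r6, r5 -> r2=0x19
body[3] xor  r0, r2, r1 -> r0=0x3c
body[4] sub  r6, r0, #52 -> r6=0x08
epilogue: pop r6=0x54, sp=0xbc
prologue pushed ['r6'] at ['0xbb']

MEM = 0x54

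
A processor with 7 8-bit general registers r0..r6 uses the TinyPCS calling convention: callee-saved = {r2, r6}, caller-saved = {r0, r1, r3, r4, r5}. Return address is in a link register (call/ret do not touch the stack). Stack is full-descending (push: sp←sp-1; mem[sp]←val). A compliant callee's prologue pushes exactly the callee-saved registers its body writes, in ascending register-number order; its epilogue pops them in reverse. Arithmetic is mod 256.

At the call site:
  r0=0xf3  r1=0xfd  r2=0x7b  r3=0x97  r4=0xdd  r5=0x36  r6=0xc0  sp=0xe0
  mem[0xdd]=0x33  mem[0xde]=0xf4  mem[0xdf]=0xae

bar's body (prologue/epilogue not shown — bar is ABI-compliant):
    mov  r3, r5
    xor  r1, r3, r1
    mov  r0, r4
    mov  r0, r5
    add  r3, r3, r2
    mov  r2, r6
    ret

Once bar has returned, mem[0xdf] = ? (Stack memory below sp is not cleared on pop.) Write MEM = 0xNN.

prologue: push r2 -> mem[0xdf]=0x7b, sp=0xdf
body[0] mov  r3, r5 -> r3=0x36
body[1] xor  r1, r3, r1 -> r1=0xcb
body[2] mov  r0, r4 -> r0=0xdd
body[3] mov  r0, r5 -> r0=0x36
body[4] add  r3, r3, r2 -> r3=0xb1
body[5] mov  r2, r6 -> r2=0xc0
epilogue: pop r2=0x7b, sp=0xe0
prologue pushed ['r2'] at ['0xdf']

MEM = 0x7b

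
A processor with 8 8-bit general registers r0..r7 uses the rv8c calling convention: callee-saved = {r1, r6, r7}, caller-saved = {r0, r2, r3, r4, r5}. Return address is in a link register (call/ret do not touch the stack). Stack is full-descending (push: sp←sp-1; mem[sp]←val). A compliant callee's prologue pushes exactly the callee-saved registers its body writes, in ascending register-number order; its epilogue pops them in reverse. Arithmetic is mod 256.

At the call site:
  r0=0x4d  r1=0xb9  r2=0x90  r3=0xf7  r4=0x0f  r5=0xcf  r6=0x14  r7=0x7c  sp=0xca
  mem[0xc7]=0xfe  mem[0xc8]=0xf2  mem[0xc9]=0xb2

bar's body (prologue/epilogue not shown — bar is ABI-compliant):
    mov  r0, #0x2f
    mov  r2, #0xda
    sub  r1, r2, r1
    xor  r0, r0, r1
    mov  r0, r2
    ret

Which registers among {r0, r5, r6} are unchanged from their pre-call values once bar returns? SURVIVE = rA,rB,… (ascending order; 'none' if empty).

SURVIVE = r5,r6

prologue: push r1 → mem[0xc9]=0xb9, sp=0xc9
body[0] mov  r0, #0x2f → r0=0x2f
body[1] mov  r2, #0xda → r2=0xda
body[2] sub  r1, r2, r1 → r1=0x21
body[3] xor  r0, r0, r1 → r0=0x0e
body[4] mov  r0, r2 → r0=0xda
epilogue: pop r1=0xb9, sp=0xca
r0: caller-saved, written=True
r5: caller-saved, written=False
r6: callee-saved, written=False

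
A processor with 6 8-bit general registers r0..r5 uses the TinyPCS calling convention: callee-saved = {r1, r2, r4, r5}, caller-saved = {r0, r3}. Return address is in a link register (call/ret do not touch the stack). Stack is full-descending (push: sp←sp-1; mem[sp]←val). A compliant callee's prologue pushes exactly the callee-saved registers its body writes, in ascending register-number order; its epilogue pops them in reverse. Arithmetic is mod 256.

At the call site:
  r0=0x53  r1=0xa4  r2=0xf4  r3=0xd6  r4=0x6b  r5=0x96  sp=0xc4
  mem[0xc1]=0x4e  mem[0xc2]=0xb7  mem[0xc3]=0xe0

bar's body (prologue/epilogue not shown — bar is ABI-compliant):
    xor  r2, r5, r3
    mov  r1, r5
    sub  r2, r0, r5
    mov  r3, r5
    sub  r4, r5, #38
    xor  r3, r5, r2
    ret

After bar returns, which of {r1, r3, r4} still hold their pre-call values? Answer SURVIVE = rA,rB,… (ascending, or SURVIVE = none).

SURVIVE = r1,r4

prologue: push r1 → mem[0xc3]=0xa4, sp=0xc3
prologue: push r2 → mem[0xc2]=0xf4, sp=0xc2
prologue: push r4 → mem[0xc1]=0x6b, sp=0xc1
body[0] xor  r2, r5, r3 → r2=0x40
body[1] mov  r1, r5 → r1=0x96
body[2] sub  r2, r0, r5 → r2=0xbd
body[3] mov  r3, r5 → r3=0x96
body[4] sub  r4, r5, #38 → r4=0x70
body[5] xor  r3, r5, r2 → r3=0x2b
epilogue: pop r4=0x6b, sp=0xc2
epilogue: pop r2=0xf4, sp=0xc3
epilogue: pop r1=0xa4, sp=0xc4
r1: callee-saved, written=True
r3: caller-saved, written=True
r4: callee-saved, written=True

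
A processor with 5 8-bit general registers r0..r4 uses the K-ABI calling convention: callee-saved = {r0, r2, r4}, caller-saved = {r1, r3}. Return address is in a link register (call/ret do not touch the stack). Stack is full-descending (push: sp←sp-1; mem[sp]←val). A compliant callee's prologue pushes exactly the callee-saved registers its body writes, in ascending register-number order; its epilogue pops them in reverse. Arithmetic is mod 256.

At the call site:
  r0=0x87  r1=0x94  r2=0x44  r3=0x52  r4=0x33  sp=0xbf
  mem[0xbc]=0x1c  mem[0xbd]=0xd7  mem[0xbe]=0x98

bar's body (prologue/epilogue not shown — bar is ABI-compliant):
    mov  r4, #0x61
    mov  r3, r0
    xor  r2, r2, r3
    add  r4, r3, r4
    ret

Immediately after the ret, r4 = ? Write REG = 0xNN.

prologue: push r2 → mem[0xbe]=0x44, sp=0xbe
prologue: push r4 → mem[0xbd]=0x33, sp=0xbd
body[0] mov  r4, #0x61 → r4=0x61
body[1] mov  r3, r0 → r3=0x87
body[2] xor  r2, r2, r3 → r2=0xc3
body[3] add  r4, r3, r4 → r4=0xe8
epilogue: pop r4=0x33, sp=0xbe
epilogue: pop r2=0x44, sp=0xbf
r4 is callee-saved → restored

REG = 0x33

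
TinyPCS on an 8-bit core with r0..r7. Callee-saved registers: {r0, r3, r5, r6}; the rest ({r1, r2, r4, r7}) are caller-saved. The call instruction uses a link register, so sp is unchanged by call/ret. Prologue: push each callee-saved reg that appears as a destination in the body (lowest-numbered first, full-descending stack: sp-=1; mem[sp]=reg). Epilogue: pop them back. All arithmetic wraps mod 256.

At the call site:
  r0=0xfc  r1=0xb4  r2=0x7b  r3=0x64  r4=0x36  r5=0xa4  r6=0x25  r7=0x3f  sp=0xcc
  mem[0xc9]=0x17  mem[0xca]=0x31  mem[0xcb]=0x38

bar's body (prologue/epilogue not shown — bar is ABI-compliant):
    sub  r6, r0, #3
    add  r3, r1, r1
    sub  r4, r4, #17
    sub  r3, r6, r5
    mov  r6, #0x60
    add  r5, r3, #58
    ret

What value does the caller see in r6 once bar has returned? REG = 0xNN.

REG = 0x25

prologue: push r3 → mem[0xcb]=0x64, sp=0xcb
prologue: push r5 → mem[0xca]=0xa4, sp=0xca
prologue: push r6 → mem[0xc9]=0x25, sp=0xc9
body[0] sub  r6, r0, #3 → r6=0xf9
body[1] add  r3, r1, r1 → r3=0x68
body[2] sub  r4, r4, #17 → r4=0x25
body[3] sub  r3, r6, r5 → r3=0x55
body[4] mov  r6, #0x60 → r6=0x60
body[5] add  r5, r3, #58 → r5=0x8f
epilogue: pop r6=0x25, sp=0xca
epilogue: pop r5=0xa4, sp=0xcb
epilogue: pop r3=0x64, sp=0xcc
r6 is callee-saved → restored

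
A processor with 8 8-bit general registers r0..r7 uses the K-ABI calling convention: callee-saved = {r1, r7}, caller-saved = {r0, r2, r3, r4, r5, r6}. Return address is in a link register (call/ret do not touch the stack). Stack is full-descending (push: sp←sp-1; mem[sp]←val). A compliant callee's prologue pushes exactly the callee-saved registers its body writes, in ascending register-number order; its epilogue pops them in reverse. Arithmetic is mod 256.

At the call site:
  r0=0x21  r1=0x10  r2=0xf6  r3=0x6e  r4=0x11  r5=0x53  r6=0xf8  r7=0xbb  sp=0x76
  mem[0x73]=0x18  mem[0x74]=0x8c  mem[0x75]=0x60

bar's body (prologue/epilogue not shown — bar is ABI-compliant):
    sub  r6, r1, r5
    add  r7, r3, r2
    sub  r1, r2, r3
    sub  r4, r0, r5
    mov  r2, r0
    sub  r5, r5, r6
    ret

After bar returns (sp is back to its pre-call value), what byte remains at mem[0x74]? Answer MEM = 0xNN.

prologue: push r1 -> mem[0x75]=0x10, sp=0x75
prologue: push r7 -> mem[0x74]=0xbb, sp=0x74
body[0] sub  r6, r1, r5 -> r6=0xbd
body[1] add  r7, r3, r2 -> r7=0x64
body[2] sub  r1, r2, r3 -> r1=0x88
body[3] sub  r4, r0, r5 -> r4=0xce
body[4] mov  r2, r0 -> r2=0x21
body[5] sub  r5, r5, r6 -> r5=0x96
epilogue: pop r7=0xbb, sp=0x75
epilogue: pop r1=0x10, sp=0x76
prologue pushed ['r1', 'r7'] at ['0x75', '0x74']

MEM = 0xbb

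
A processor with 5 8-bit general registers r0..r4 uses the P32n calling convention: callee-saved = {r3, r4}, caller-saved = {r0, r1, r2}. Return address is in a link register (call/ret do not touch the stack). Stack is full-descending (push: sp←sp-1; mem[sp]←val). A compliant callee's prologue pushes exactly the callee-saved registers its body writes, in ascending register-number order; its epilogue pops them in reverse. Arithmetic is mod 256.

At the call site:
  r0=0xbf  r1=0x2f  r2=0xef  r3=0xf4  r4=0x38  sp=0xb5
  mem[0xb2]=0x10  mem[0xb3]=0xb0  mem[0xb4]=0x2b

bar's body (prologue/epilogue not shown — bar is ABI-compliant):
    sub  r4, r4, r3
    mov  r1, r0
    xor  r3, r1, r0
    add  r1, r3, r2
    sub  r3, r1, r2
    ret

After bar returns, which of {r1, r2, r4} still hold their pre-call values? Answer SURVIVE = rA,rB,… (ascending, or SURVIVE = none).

SURVIVE = r2,r4

prologue: push r3 -> mem[0xb4]=0xf4, sp=0xb4
prologue: push r4 -> mem[0xb3]=0x38, sp=0xb3
body[0] sub  r4, r4, r3 -> r4=0x44
body[1] mov  r1, r0 -> r1=0xbf
body[2] xor  r3, r1, r0 -> r3=0x00
body[3] add  r1, r3, r2 -> r1=0xef
body[4] sub  r3, r1, r2 -> r3=0x00
epilogue: pop r4=0x38, sp=0xb4
epilogue: pop r3=0xf4, sp=0xb5
r1: caller-saved, written=True
r2: caller-saved, written=False
r4: callee-saved, written=True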